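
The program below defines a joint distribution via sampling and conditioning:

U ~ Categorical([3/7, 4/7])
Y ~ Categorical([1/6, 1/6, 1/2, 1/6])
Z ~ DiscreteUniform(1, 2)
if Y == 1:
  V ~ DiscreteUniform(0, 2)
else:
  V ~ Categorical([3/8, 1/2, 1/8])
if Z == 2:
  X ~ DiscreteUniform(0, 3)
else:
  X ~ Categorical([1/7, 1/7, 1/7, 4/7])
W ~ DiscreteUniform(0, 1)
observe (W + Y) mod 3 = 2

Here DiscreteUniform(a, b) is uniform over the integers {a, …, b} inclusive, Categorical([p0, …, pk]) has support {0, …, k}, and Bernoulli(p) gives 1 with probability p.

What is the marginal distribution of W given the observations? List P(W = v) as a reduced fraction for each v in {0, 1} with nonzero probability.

P(W=0) = 3/4, P(W=1) = 1/4

Enumerate traces; 96 have nonzero weight after conditioning:
  (U=0, Y=1, Z=1, V=0, X=0, W=1) weight 1/1176
  (U=0, Y=1, Z=1, V=0, X=1, W=1) weight 1/1176
  (U=0, Y=1, Z=1, V=0, X=2, W=1) weight 1/1176
  (U=0, Y=1, Z=1, V=0, X=3, W=1) weight 1/294
  (U=0, Y=1, Z=1, V=1, X=0, W=1) weight 1/1176
  (U=0, Y=1, Z=1, V=1, X=1, W=1) weight 1/1176
  (U=0, Y=1, Z=1, V=1, X=2, W=1) weight 1/1176
  (U=0, Y=1, Z=1, V=1, X=3, W=1) weight 1/294
  (U=0, Y=2, Z=1, V=0, X=0, W=0) weight 9/3136
  … 87 more
Group by W:
  weight(W=0) = 1/4
  weight(W=1) = 1/12
Total weight = 1/4 + 1/12 = 1/3
P(W=0 | obs) = 1/4 / 1/3 = 3/4
P(W=1 | obs) = 1/12 / 1/3 = 1/4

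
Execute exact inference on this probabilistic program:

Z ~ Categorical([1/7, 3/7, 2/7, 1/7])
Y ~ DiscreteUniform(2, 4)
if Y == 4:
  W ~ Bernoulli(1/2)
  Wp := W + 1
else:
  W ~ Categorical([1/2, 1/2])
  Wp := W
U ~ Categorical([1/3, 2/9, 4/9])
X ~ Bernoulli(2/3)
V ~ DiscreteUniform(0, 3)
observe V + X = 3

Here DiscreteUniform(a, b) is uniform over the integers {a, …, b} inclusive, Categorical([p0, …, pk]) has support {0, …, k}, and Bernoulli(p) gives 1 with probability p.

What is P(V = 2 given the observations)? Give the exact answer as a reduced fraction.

Enumerate traces; 144 have nonzero weight after conditioning:
  (Z=0, Y=2, W=0, U=0, X=0, V=3) weight 1/1512
  (Z=0, Y=2, W=0, U=0, X=1, V=2) weight 1/756
  (Z=0, Y=2, W=0, U=1, X=0, V=3) weight 1/2268
  (Z=0, Y=2, W=0, U=1, X=1, V=2) weight 1/1134
  (Z=0, Y=2, W=0, U=2, X=0, V=3) weight 1/1134
  (Z=0, Y=2, W=0, U=2, X=1, V=2) weight 1/567
  (Z=0, Y=2, W=1, U=0, X=0, V=3) weight 1/1512
  (Z=0, Y=2, W=1, U=0, X=1, V=2) weight 1/756
  … 136 more
Group by V:
  weight(V=2) = 1/6
  weight(V=3) = 1/12
Total weight = 1/6 + 1/12 = 1/4
P(V=2 | obs) = 1/6 / 1/4 = 2/3
P(V=3 | obs) = 1/12 / 1/4 = 1/3

P(V = 2 | obs) = 2/3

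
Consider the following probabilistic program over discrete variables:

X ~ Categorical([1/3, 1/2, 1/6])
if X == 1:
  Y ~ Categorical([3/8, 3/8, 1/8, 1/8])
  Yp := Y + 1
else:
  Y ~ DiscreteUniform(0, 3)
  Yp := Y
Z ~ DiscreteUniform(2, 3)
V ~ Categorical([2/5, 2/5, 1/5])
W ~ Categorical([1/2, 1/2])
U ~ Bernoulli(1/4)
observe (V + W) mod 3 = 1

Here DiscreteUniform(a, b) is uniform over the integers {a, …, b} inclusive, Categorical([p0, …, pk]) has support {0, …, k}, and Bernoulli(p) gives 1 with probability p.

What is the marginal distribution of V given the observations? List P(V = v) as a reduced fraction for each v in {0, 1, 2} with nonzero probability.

Enumerate traces; 96 have nonzero weight after conditioning:
  (X=0, Y=0, Z=2, V=0, W=1, U=0) weight 1/160
  (X=0, Y=0, Z=2, V=0, W=1, U=1) weight 1/480
  (X=0, Y=0, Z=2, V=1, W=0, U=0) weight 1/160
  (X=0, Y=0, Z=2, V=1, W=0, U=1) weight 1/480
  (X=0, Y=0, Z=3, V=0, W=1, U=0) weight 1/160
  (X=0, Y=0, Z=3, V=0, W=1, U=1) weight 1/480
  (X=0, Y=0, Z=3, V=1, W=0, U=0) weight 1/160
  (X=0, Y=0, Z=3, V=1, W=0, U=1) weight 1/480
  … 88 more
Group by V:
  weight(V=0) = 1/5
  weight(V=1) = 1/5
Total weight = 1/5 + 1/5 = 2/5
P(V=0 | obs) = 1/5 / 2/5 = 1/2
P(V=1 | obs) = 1/5 / 2/5 = 1/2

P(V=0) = 1/2, P(V=1) = 1/2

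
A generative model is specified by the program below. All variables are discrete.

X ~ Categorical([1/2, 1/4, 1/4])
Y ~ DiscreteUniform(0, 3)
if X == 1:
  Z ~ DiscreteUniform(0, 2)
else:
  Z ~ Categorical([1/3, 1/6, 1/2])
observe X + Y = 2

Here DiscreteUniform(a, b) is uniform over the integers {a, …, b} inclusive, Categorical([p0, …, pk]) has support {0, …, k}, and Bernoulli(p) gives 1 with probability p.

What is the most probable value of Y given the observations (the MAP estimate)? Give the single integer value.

argmax_v P(Y = v | obs) = 2

Enumerate traces; 9 have nonzero weight after conditioning:
  (X=0, Y=2, Z=0) weight 1/24
  (X=0, Y=2, Z=1) weight 1/48
  (X=0, Y=2, Z=2) weight 1/16
  (X=1, Y=1, Z=0) weight 1/48
  (X=1, Y=1, Z=1) weight 1/48
  (X=1, Y=1, Z=2) weight 1/48
  (X=2, Y=0, Z=0) weight 1/48
  (X=2, Y=0, Z=1) weight 1/96
  … 1 more
Group by Y:
  weight(Y=0) = 1/16
  weight(Y=1) = 1/16
  weight(Y=2) = 1/8
Total weight = 1/16 + 1/16 + 1/8 = 1/4
P(Y=0 | obs) = 1/16 / 1/4 = 1/4
P(Y=1 | obs) = 1/16 / 1/4 = 1/4
P(Y=2 | obs) = 1/8 / 1/4 = 1/2
argmax = 2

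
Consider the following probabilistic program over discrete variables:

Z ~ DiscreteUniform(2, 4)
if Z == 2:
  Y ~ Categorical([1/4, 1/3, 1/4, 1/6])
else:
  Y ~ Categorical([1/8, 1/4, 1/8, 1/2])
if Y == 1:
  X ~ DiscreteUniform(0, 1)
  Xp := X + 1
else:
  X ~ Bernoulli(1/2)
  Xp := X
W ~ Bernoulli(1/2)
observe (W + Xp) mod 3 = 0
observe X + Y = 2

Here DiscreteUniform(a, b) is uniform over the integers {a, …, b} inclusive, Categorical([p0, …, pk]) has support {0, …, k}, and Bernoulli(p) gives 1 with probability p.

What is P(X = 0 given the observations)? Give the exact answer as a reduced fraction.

Enumerate traces; 6 have nonzero weight after conditioning:
  (Z=2, Y=1, X=1, W=1) weight 1/36
  (Z=2, Y=2, X=0, W=0) weight 1/48
  (Z=3, Y=1, X=1, W=1) weight 1/48
  (Z=3, Y=2, X=0, W=0) weight 1/96
  (Z=4, Y=1, X=1, W=1) weight 1/48
  (Z=4, Y=2, X=0, W=0) weight 1/96
Group by X:
  weight(X=0) = 1/24
  weight(X=1) = 5/72
Total weight = 1/24 + 5/72 = 1/9
P(X=0 | obs) = 1/24 / 1/9 = 3/8
P(X=1 | obs) = 5/72 / 1/9 = 5/8

P(X = 0 | obs) = 3/8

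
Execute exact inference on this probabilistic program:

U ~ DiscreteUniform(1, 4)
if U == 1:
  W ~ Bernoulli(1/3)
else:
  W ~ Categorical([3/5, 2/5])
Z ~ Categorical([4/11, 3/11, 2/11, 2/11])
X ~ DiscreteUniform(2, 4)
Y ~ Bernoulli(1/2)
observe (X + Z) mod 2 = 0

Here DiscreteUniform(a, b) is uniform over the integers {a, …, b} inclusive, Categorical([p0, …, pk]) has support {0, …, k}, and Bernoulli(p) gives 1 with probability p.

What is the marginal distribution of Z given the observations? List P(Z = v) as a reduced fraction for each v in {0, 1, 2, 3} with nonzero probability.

Enumerate traces; 96 have nonzero weight after conditioning:
  (U=1, W=0, Z=0, X=2, Y=0) weight 1/99
  (U=1, W=0, Z=0, X=2, Y=1) weight 1/99
  (U=1, W=0, Z=0, X=4, Y=0) weight 1/99
  (U=1, W=0, Z=0, X=4, Y=1) weight 1/99
  (U=1, W=0, Z=1, X=3, Y=0) weight 1/132
  (U=1, W=0, Z=1, X=3, Y=1) weight 1/132
  (U=1, W=0, Z=2, X=2, Y=0) weight 1/198
  (U=1, W=0, Z=2, X=2, Y=1) weight 1/198
  (U=1, W=0, Z=3, X=3, Y=0) weight 1/198
  … 87 more
Group by Z:
  weight(Z=0) = 8/33
  weight(Z=1) = 1/11
  weight(Z=2) = 4/33
  weight(Z=3) = 2/33
Total weight = 8/33 + 1/11 + 4/33 + 2/33 = 17/33
P(Z=0 | obs) = 8/33 / 17/33 = 8/17
P(Z=1 | obs) = 1/11 / 17/33 = 3/17
P(Z=2 | obs) = 4/33 / 17/33 = 4/17
P(Z=3 | obs) = 2/33 / 17/33 = 2/17

P(Z=0) = 8/17, P(Z=1) = 3/17, P(Z=2) = 4/17, P(Z=3) = 2/17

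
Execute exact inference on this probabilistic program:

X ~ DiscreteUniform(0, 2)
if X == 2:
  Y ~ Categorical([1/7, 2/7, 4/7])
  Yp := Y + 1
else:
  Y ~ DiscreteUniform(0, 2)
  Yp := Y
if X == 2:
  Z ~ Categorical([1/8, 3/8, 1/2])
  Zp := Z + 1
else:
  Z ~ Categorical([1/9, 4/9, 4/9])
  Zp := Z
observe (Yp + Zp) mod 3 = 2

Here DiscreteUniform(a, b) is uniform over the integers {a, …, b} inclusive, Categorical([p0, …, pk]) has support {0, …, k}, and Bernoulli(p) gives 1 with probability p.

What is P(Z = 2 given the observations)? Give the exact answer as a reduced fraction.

Enumerate traces; 9 have nonzero weight after conditioning:
  (X=0, Y=0, Z=2) weight 4/81
  (X=0, Y=1, Z=1) weight 4/81
  (X=0, Y=2, Z=0) weight 1/81
  (X=1, Y=0, Z=2) weight 4/81
  (X=1, Y=1, Z=1) weight 4/81
  (X=1, Y=2, Z=0) weight 1/81
  (X=2, Y=0, Z=0) weight 1/168
  (X=2, Y=1, Z=2) weight 1/21
  … 1 more
Group by Z:
  weight(Z=0) = 139/4536
  weight(Z=1) = 193/1134
  weight(Z=2) = 83/567
Total weight = 139/4536 + 193/1134 + 83/567 = 25/72
P(Z=0 | obs) = 139/4536 / 25/72 = 139/1575
P(Z=1 | obs) = 193/1134 / 25/72 = 772/1575
P(Z=2 | obs) = 83/567 / 25/72 = 664/1575

P(Z = 2 | obs) = 664/1575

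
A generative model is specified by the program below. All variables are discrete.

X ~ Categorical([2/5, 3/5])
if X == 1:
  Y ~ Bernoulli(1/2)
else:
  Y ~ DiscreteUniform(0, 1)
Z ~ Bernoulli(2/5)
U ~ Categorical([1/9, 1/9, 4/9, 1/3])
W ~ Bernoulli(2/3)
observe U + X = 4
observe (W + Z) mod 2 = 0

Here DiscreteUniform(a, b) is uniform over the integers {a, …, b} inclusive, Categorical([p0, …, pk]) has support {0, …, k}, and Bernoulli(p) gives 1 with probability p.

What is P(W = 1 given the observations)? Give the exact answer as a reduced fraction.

P(W = 1 | obs) = 4/7

Enumerate traces; 4 have nonzero weight after conditioning:
  (X=1, Y=0, Z=0, U=3, W=0) weight 1/50
  (X=1, Y=0, Z=1, U=3, W=1) weight 2/75
  (X=1, Y=1, Z=0, U=3, W=0) weight 1/50
  (X=1, Y=1, Z=1, U=3, W=1) weight 2/75
Group by W:
  weight(W=0) = 1/25
  weight(W=1) = 4/75
Total weight = 1/25 + 4/75 = 7/75
P(W=0 | obs) = 1/25 / 7/75 = 3/7
P(W=1 | obs) = 4/75 / 7/75 = 4/7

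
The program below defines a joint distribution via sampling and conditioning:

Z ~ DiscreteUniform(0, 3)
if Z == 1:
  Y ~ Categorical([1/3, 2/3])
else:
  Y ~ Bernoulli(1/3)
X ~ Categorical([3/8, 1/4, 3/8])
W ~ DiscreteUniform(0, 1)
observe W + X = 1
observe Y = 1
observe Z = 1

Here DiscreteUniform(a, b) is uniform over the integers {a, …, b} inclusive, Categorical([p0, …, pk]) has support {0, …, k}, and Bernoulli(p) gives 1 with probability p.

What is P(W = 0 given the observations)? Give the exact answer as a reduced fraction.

Enumerate traces; 2 have nonzero weight after conditioning:
  (Z=1, Y=1, X=0, W=1) weight 1/32
  (Z=1, Y=1, X=1, W=0) weight 1/48
Group by W:
  weight(W=0) = 1/48
  weight(W=1) = 1/32
Total weight = 1/48 + 1/32 = 5/96
P(W=0 | obs) = 1/48 / 5/96 = 2/5
P(W=1 | obs) = 1/32 / 5/96 = 3/5

P(W = 0 | obs) = 2/5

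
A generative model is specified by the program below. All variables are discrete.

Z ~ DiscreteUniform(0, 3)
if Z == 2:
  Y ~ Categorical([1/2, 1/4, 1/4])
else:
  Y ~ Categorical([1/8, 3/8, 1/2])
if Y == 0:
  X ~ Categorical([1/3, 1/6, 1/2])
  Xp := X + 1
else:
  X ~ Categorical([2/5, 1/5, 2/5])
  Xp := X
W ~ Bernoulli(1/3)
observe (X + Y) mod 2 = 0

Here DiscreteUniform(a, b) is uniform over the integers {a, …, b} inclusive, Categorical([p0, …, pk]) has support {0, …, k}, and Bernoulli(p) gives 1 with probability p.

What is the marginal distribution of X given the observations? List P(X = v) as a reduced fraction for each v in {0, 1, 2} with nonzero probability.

P(X=0) = 238/577, P(X=1) = 66/577, P(X=2) = 273/577

Enumerate traces; 40 have nonzero weight after conditioning:
  (Z=0, Y=0, X=0, W=0) weight 1/144
  (Z=0, Y=0, X=0, W=1) weight 1/288
  (Z=0, Y=0, X=2, W=0) weight 1/96
  (Z=0, Y=0, X=2, W=1) weight 1/192
  (Z=0, Y=1, X=1, W=0) weight 1/80
  (Z=0, Y=1, X=1, W=1) weight 1/160
  (Z=0, Y=2, X=0, W=0) weight 1/30
  (Z=0, Y=2, X=0, W=1) weight 1/60
  … 32 more
Group by X:
  weight(X=0) = 119/480
  weight(X=1) = 11/160
  weight(X=2) = 91/320
Total weight = 119/480 + 11/160 + 91/320 = 577/960
P(X=0 | obs) = 119/480 / 577/960 = 238/577
P(X=1 | obs) = 11/160 / 577/960 = 66/577
P(X=2 | obs) = 91/320 / 577/960 = 273/577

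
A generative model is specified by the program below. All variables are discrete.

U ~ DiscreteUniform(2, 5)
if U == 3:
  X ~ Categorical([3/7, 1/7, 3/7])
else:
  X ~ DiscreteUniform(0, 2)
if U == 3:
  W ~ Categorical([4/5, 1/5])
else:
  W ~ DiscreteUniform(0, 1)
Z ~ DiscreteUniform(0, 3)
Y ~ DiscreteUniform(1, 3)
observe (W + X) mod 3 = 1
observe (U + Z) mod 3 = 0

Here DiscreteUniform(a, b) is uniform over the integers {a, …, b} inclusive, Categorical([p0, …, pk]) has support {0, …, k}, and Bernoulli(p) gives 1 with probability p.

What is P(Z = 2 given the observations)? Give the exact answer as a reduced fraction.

Enumerate traces; 30 have nonzero weight after conditioning:
  (U=2, X=0, W=1, Z=1, Y=1) weight 1/288
  (U=2, X=0, W=1, Z=1, Y=2) weight 1/288
  (U=2, X=0, W=1, Z=1, Y=3) weight 1/288
  (U=2, X=1, W=0, Z=1, Y=1) weight 1/288
  (U=2, X=1, W=0, Z=1, Y=2) weight 1/288
  (U=2, X=1, W=0, Z=1, Y=3) weight 1/288
  (U=3, X=0, W=1, Z=0, Y=1) weight 1/560
  (U=3, X=0, W=1, Z=0, Y=2) weight 1/560
  (U=3, X=0, W=1, Z=3, Y=1) weight 1/560
  (U=4, X=0, W=1, Z=2, Y=1) weight 1/288
  … 20 more
Group by Z:
  weight(Z=0) = 1/80
  weight(Z=1) = 1/24
  weight(Z=2) = 1/48
  weight(Z=3) = 1/80
Total weight = 1/80 + 1/24 + 1/48 + 1/80 = 7/80
P(Z=0 | obs) = 1/80 / 7/80 = 1/7
P(Z=1 | obs) = 1/24 / 7/80 = 10/21
P(Z=2 | obs) = 1/48 / 7/80 = 5/21
P(Z=3 | obs) = 1/80 / 7/80 = 1/7

P(Z = 2 | obs) = 5/21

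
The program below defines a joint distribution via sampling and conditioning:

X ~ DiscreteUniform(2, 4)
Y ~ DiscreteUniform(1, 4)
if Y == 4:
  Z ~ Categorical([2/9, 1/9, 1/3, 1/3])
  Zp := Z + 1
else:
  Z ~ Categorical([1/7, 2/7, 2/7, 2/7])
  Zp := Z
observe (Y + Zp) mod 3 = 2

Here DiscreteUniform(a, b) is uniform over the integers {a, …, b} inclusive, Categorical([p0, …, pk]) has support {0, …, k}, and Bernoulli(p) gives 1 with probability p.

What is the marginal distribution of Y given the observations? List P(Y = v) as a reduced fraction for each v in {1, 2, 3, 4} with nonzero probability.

Enumerate traces; 18 have nonzero weight after conditioning:
  (X=2, Y=1, Z=1) weight 1/42
  (X=2, Y=2, Z=0) weight 1/84
  (X=2, Y=2, Z=3) weight 1/42
  (X=2, Y=3, Z=2) weight 1/42
  (X=2, Y=4, Z=0) weight 1/54
  (X=2, Y=4, Z=3) weight 1/36
  (X=3, Y=1, Z=1) weight 1/42
  (X=3, Y=2, Z=0) weight 1/84
  … 10 more
Group by Y:
  weight(Y=1) = 1/14
  weight(Y=2) = 3/28
  weight(Y=3) = 1/14
  weight(Y=4) = 5/36
Total weight = 1/14 + 3/28 + 1/14 + 5/36 = 7/18
P(Y=1 | obs) = 1/14 / 7/18 = 9/49
P(Y=2 | obs) = 3/28 / 7/18 = 27/98
P(Y=3 | obs) = 1/14 / 7/18 = 9/49
P(Y=4 | obs) = 5/36 / 7/18 = 5/14

P(Y=1) = 9/49, P(Y=2) = 27/98, P(Y=3) = 9/49, P(Y=4) = 5/14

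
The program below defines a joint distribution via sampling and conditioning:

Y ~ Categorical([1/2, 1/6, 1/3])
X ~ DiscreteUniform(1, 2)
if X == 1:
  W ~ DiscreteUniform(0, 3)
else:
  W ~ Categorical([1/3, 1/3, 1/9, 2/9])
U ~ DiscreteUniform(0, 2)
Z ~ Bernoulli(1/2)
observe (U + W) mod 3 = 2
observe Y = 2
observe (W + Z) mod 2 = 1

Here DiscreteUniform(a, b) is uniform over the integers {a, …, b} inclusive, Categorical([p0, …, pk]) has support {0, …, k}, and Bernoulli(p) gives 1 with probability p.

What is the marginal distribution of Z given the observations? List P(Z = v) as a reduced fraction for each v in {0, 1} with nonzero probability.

Enumerate traces; 8 have nonzero weight after conditioning:
  (Y=2, X=1, W=0, U=2, Z=1) weight 1/144
  (Y=2, X=1, W=1, U=1, Z=0) weight 1/144
  (Y=2, X=1, W=2, U=0, Z=1) weight 1/144
  (Y=2, X=1, W=3, U=2, Z=0) weight 1/144
  (Y=2, X=2, W=0, U=2, Z=1) weight 1/108
  (Y=2, X=2, W=1, U=1, Z=0) weight 1/108
  (Y=2, X=2, W=2, U=0, Z=1) weight 1/324
  (Y=2, X=2, W=3, U=2, Z=0) weight 1/162
Group by Z:
  weight(Z=0) = 19/648
  weight(Z=1) = 17/648
Total weight = 19/648 + 17/648 = 1/18
P(Z=0 | obs) = 19/648 / 1/18 = 19/36
P(Z=1 | obs) = 17/648 / 1/18 = 17/36

P(Z=0) = 19/36, P(Z=1) = 17/36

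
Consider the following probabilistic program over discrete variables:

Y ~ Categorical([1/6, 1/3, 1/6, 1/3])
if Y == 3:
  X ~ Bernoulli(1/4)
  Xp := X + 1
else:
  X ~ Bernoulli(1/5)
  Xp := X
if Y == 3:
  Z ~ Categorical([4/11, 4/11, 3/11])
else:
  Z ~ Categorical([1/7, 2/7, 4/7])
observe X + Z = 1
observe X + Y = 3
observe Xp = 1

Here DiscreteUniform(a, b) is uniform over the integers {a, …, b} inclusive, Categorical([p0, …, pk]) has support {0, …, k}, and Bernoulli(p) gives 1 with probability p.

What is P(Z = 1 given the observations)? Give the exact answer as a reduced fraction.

Enumerate traces; 2 have nonzero weight after conditioning:
  (Y=2, X=1, Z=0) weight 1/210
  (Y=3, X=0, Z=1) weight 1/11
Group by Z:
  weight(Z=0) = 1/210
  weight(Z=1) = 1/11
Total weight = 1/210 + 1/11 = 221/2310
P(Z=0 | obs) = 1/210 / 221/2310 = 11/221
P(Z=1 | obs) = 1/11 / 221/2310 = 210/221

P(Z = 1 | obs) = 210/221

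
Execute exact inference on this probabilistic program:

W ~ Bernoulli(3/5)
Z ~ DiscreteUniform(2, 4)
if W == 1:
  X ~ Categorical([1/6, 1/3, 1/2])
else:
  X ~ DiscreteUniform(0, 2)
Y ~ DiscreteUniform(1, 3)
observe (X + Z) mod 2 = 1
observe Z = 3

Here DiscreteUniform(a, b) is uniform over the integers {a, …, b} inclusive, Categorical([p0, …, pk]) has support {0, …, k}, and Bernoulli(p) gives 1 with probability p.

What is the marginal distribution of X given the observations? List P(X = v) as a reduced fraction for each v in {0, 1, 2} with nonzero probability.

Enumerate traces; 12 have nonzero weight after conditioning:
  (W=0, Z=3, X=0, Y=1) weight 2/135
  (W=0, Z=3, X=0, Y=2) weight 2/135
  (W=0, Z=3, X=0, Y=3) weight 2/135
  (W=0, Z=3, X=2, Y=1) weight 2/135
  (W=0, Z=3, X=2, Y=2) weight 2/135
  (W=0, Z=3, X=2, Y=3) weight 2/135
  (W=1, Z=3, X=0, Y=1) weight 1/90
  (W=1, Z=3, X=0, Y=2) weight 1/90
  … 4 more
Group by X:
  weight(X=0) = 7/90
  weight(X=2) = 13/90
Total weight = 7/90 + 13/90 = 2/9
P(X=0 | obs) = 7/90 / 2/9 = 7/20
P(X=2 | obs) = 13/90 / 2/9 = 13/20

P(X=0) = 7/20, P(X=2) = 13/20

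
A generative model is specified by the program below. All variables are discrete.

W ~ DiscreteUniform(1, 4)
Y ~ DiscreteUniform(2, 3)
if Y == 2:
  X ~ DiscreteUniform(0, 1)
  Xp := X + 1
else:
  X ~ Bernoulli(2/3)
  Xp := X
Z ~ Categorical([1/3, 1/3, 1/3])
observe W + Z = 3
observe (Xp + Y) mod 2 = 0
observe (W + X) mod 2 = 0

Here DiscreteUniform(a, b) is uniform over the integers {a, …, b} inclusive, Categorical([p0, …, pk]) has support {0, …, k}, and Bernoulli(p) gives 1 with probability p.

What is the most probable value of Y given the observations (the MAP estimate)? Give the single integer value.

Enumerate traces; 4 have nonzero weight after conditioning:
  (W=1, Y=2, X=1, Z=2) weight 1/48
  (W=1, Y=3, X=1, Z=2) weight 1/36
  (W=3, Y=2, X=1, Z=0) weight 1/48
  (W=3, Y=3, X=1, Z=0) weight 1/36
Group by Y:
  weight(Y=2) = 1/24
  weight(Y=3) = 1/18
Total weight = 1/24 + 1/18 = 7/72
P(Y=2 | obs) = 1/24 / 7/72 = 3/7
P(Y=3 | obs) = 1/18 / 7/72 = 4/7
argmax = 3

argmax_v P(Y = v | obs) = 3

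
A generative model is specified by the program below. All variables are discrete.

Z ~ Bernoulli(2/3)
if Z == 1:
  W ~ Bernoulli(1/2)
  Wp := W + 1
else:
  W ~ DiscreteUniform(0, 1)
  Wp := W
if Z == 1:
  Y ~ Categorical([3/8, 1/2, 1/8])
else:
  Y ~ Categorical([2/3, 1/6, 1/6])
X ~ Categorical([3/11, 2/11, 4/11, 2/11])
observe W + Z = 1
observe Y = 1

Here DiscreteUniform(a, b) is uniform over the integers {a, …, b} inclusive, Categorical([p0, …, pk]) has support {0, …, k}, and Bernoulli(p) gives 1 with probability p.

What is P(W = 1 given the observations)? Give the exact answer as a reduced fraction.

P(W = 1 | obs) = 1/7

Enumerate traces; 8 have nonzero weight after conditioning:
  (Z=0, W=1, Y=1, X=0) weight 1/132
  (Z=0, W=1, Y=1, X=1) weight 1/198
  (Z=0, W=1, Y=1, X=2) weight 1/99
  (Z=0, W=1, Y=1, X=3) weight 1/198
  (Z=1, W=0, Y=1, X=0) weight 1/22
  (Z=1, W=0, Y=1, X=1) weight 1/33
  (Z=1, W=0, Y=1, X=2) weight 2/33
  (Z=1, W=0, Y=1, X=3) weight 1/33
Group by W:
  weight(W=0) = 1/6
  weight(W=1) = 1/36
Total weight = 1/6 + 1/36 = 7/36
P(W=0 | obs) = 1/6 / 7/36 = 6/7
P(W=1 | obs) = 1/36 / 7/36 = 1/7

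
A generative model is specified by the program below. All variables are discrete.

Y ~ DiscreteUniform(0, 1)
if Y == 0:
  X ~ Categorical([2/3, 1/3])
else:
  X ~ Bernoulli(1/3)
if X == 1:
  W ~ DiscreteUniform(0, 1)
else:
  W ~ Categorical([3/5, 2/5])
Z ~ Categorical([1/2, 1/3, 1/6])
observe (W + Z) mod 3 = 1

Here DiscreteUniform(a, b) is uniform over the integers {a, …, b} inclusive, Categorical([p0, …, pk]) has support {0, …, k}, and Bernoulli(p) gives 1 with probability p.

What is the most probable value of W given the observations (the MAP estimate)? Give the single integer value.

Enumerate traces; 8 have nonzero weight after conditioning:
  (Y=0, X=0, W=0, Z=1) weight 1/15
  (Y=0, X=0, W=1, Z=0) weight 1/15
  (Y=0, X=1, W=0, Z=1) weight 1/36
  (Y=0, X=1, W=1, Z=0) weight 1/24
  (Y=1, X=0, W=0, Z=1) weight 1/15
  (Y=1, X=0, W=1, Z=0) weight 1/15
  (Y=1, X=1, W=0, Z=1) weight 1/36
  (Y=1, X=1, W=1, Z=0) weight 1/24
Group by W:
  weight(W=0) = 17/90
  weight(W=1) = 13/60
Total weight = 17/90 + 13/60 = 73/180
P(W=0 | obs) = 17/90 / 73/180 = 34/73
P(W=1 | obs) = 13/60 / 73/180 = 39/73
argmax = 1

argmax_v P(W = v | obs) = 1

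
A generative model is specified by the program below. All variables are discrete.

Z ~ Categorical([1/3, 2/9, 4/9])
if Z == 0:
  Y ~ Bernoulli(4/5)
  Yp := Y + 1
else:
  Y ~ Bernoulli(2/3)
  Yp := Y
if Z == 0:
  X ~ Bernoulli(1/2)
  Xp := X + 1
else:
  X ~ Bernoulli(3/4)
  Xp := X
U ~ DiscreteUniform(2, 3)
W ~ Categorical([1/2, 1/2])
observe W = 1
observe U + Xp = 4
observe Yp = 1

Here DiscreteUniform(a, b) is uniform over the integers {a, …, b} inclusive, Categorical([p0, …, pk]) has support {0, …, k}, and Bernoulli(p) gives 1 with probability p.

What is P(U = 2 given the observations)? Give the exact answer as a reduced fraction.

Enumerate traces; 4 have nonzero weight after conditioning:
  (Z=0, Y=0, X=0, U=3, W=1) weight 1/120
  (Z=0, Y=0, X=1, U=2, W=1) weight 1/120
  (Z=1, Y=1, X=1, U=3, W=1) weight 1/36
  (Z=2, Y=1, X=1, U=3, W=1) weight 1/18
Group by U:
  weight(U=2) = 1/120
  weight(U=3) = 11/120
Total weight = 1/120 + 11/120 = 1/10
P(U=2 | obs) = 1/120 / 1/10 = 1/12
P(U=3 | obs) = 11/120 / 1/10 = 11/12

P(U = 2 | obs) = 1/12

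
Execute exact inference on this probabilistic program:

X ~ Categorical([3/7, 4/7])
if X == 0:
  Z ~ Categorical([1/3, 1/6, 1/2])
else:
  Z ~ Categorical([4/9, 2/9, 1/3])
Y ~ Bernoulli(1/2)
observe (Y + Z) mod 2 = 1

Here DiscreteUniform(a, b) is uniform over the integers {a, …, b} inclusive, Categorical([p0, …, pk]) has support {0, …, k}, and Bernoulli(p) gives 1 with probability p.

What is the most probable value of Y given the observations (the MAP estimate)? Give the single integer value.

argmax_v P(Y = v | obs) = 1

Enumerate traces; 6 have nonzero weight after conditioning:
  (X=0, Z=0, Y=1) weight 1/14
  (X=0, Z=1, Y=0) weight 1/28
  (X=0, Z=2, Y=1) weight 3/28
  (X=1, Z=0, Y=1) weight 8/63
  (X=1, Z=1, Y=0) weight 4/63
  (X=1, Z=2, Y=1) weight 2/21
Group by Y:
  weight(Y=0) = 25/252
  weight(Y=1) = 101/252
Total weight = 25/252 + 101/252 = 1/2
P(Y=0 | obs) = 25/252 / 1/2 = 25/126
P(Y=1 | obs) = 101/252 / 1/2 = 101/126
argmax = 1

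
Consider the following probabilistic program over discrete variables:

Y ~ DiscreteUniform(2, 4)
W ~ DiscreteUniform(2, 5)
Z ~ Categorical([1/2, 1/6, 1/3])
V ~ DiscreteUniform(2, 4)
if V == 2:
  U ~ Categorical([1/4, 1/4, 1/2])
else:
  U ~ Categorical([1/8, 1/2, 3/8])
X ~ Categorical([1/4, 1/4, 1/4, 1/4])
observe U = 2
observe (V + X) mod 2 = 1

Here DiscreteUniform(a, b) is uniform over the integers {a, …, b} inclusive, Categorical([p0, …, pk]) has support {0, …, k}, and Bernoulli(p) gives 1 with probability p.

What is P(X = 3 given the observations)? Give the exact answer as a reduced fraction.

P(X = 3 | obs) = 7/20

Enumerate traces; 216 have nonzero weight after conditioning:
  (Y=2, W=2, Z=0, V=2, U=2, X=1) weight 1/576
  (Y=2, W=2, Z=0, V=2, U=2, X=3) weight 1/576
  (Y=2, W=2, Z=0, V=3, U=2, X=0) weight 1/768
  (Y=2, W=2, Z=0, V=3, U=2, X=2) weight 1/768
  (Y=2, W=2, Z=0, V=4, U=2, X=1) weight 1/768
  (Y=2, W=2, Z=0, V=4, U=2, X=3) weight 1/768
  (Y=2, W=2, Z=1, V=2, U=2, X=1) weight 1/1728
  (Y=2, W=2, Z=1, V=2, U=2, X=3) weight 1/1728
  … 208 more
Group by X:
  weight(X=0) = 1/32
  weight(X=1) = 7/96
  weight(X=2) = 1/32
  weight(X=3) = 7/96
Total weight = 1/32 + 7/96 + 1/32 + 7/96 = 5/24
P(X=0 | obs) = 1/32 / 5/24 = 3/20
P(X=1 | obs) = 7/96 / 5/24 = 7/20
P(X=2 | obs) = 1/32 / 5/24 = 3/20
P(X=3 | obs) = 7/96 / 5/24 = 7/20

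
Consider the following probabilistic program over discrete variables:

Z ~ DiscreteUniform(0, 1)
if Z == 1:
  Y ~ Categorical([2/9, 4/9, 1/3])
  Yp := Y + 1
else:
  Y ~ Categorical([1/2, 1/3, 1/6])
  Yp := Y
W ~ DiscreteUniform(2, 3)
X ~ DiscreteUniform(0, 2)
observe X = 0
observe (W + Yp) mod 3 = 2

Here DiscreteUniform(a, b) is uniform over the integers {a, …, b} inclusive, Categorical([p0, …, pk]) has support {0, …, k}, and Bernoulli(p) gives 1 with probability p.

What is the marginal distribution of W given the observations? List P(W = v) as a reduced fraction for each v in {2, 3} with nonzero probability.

Enumerate traces; 4 have nonzero weight after conditioning:
  (Z=0, Y=0, W=2, X=0) weight 1/24
  (Z=0, Y=2, W=3, X=0) weight 1/72
  (Z=1, Y=1, W=3, X=0) weight 1/27
  (Z=1, Y=2, W=2, X=0) weight 1/36
Group by W:
  weight(W=2) = 5/72
  weight(W=3) = 11/216
Total weight = 5/72 + 11/216 = 13/108
P(W=2 | obs) = 5/72 / 13/108 = 15/26
P(W=3 | obs) = 11/216 / 13/108 = 11/26

P(W=2) = 15/26, P(W=3) = 11/26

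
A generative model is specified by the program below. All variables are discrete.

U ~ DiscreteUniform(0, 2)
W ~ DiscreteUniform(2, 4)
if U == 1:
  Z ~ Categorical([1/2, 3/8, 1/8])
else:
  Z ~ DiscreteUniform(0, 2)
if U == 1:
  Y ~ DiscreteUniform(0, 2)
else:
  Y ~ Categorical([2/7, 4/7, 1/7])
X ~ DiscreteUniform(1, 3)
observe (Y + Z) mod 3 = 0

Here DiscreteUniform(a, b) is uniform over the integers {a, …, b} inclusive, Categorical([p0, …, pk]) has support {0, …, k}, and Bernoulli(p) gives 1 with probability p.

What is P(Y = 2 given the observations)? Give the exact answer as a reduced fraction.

P(Y = 2 | obs) = 37/168

Enumerate traces; 81 have nonzero weight after conditioning:
  (U=0, W=2, Z=0, Y=0, X=1) weight 2/567
  (U=0, W=2, Z=0, Y=0, X=2) weight 2/567
  (U=0, W=2, Z=0, Y=0, X=3) weight 2/567
  (U=0, W=2, Z=1, Y=2, X=1) weight 1/567
  (U=0, W=2, Z=1, Y=2, X=2) weight 1/567
  (U=0, W=2, Z=1, Y=2, X=3) weight 1/567
  (U=0, W=2, Z=2, Y=1, X=1) weight 4/567
  (U=0, W=2, Z=2, Y=1, X=2) weight 4/567
  … 73 more
Group by Y:
  weight(Y=0) = 5/42
  weight(Y=1) = 71/504
  weight(Y=2) = 37/504
Total weight = 5/42 + 71/504 + 37/504 = 1/3
P(Y=0 | obs) = 5/42 / 1/3 = 5/14
P(Y=1 | obs) = 71/504 / 1/3 = 71/168
P(Y=2 | obs) = 37/504 / 1/3 = 37/168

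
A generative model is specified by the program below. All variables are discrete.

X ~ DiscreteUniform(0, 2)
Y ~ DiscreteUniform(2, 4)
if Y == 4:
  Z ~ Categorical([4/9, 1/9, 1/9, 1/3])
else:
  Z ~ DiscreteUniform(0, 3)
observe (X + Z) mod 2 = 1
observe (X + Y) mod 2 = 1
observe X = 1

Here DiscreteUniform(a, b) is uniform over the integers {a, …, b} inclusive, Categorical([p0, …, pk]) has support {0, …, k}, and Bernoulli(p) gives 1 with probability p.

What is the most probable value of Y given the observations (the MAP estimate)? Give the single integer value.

Enumerate traces; 4 have nonzero weight after conditioning:
  (X=1, Y=2, Z=0) weight 1/36
  (X=1, Y=2, Z=2) weight 1/36
  (X=1, Y=4, Z=0) weight 4/81
  (X=1, Y=4, Z=2) weight 1/81
Group by Y:
  weight(Y=2) = 1/18
  weight(Y=4) = 5/81
Total weight = 1/18 + 5/81 = 19/162
P(Y=2 | obs) = 1/18 / 19/162 = 9/19
P(Y=4 | obs) = 5/81 / 19/162 = 10/19
argmax = 4

argmax_v P(Y = v | obs) = 4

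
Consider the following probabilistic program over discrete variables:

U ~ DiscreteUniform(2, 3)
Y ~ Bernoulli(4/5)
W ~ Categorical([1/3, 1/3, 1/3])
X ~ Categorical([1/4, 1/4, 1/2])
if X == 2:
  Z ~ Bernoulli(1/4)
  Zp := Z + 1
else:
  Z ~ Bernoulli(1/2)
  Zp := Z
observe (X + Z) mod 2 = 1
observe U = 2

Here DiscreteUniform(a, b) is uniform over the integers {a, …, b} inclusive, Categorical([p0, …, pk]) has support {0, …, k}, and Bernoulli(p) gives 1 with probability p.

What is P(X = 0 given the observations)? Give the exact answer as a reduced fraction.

P(X = 0 | obs) = 1/3

Enumerate traces; 18 have nonzero weight after conditioning:
  (U=2, Y=0, W=0, X=0, Z=1) weight 1/240
  (U=2, Y=0, W=0, X=1, Z=0) weight 1/240
  (U=2, Y=0, W=0, X=2, Z=1) weight 1/240
  (U=2, Y=0, W=1, X=0, Z=1) weight 1/240
  (U=2, Y=0, W=1, X=1, Z=0) weight 1/240
  (U=2, Y=0, W=1, X=2, Z=1) weight 1/240
  (U=2, Y=0, W=2, X=0, Z=1) weight 1/240
  (U=2, Y=0, W=2, X=1, Z=0) weight 1/240
  … 10 more
Group by X:
  weight(X=0) = 1/16
  weight(X=1) = 1/16
  weight(X=2) = 1/16
Total weight = 1/16 + 1/16 + 1/16 = 3/16
P(X=0 | obs) = 1/16 / 3/16 = 1/3
P(X=1 | obs) = 1/16 / 3/16 = 1/3
P(X=2 | obs) = 1/16 / 3/16 = 1/3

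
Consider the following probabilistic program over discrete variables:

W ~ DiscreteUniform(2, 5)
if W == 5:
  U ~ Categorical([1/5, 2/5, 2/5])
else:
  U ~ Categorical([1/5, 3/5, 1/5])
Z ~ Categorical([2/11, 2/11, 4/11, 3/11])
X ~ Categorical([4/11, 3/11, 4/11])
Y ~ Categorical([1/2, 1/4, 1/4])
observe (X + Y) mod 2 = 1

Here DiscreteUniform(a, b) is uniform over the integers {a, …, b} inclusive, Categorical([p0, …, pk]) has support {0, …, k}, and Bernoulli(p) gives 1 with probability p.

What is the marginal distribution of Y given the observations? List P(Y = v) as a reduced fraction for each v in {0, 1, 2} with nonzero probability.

Enumerate traces; 192 have nonzero weight after conditioning:
  (W=2, U=0, Z=0, X=0, Y=1) weight 1/1210
  (W=2, U=0, Z=0, X=1, Y=0) weight 3/2420
  (W=2, U=0, Z=0, X=1, Y=2) weight 3/4840
  (W=2, U=0, Z=0, X=2, Y=1) weight 1/1210
  (W=2, U=0, Z=1, X=0, Y=1) weight 1/1210
  (W=2, U=0, Z=1, X=1, Y=0) weight 3/2420
  (W=2, U=0, Z=1, X=1, Y=2) weight 3/4840
  (W=2, U=0, Z=1, X=2, Y=1) weight 1/1210
  … 184 more
Group by Y:
  weight(Y=0) = 3/22
  weight(Y=1) = 2/11
  weight(Y=2) = 3/44
Total weight = 3/22 + 2/11 + 3/44 = 17/44
P(Y=0 | obs) = 3/22 / 17/44 = 6/17
P(Y=1 | obs) = 2/11 / 17/44 = 8/17
P(Y=2 | obs) = 3/44 / 17/44 = 3/17

P(Y=0) = 6/17, P(Y=1) = 8/17, P(Y=2) = 3/17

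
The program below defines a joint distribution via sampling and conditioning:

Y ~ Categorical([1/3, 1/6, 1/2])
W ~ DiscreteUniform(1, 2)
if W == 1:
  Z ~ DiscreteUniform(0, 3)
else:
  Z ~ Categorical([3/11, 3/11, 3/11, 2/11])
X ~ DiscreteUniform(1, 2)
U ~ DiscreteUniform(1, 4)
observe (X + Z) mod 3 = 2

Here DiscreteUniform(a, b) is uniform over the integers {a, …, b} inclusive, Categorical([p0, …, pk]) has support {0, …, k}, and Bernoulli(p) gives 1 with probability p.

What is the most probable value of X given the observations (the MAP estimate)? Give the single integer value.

argmax_v P(X = v | obs) = 2

Enumerate traces; 72 have nonzero weight after conditioning:
  (Y=0, W=1, Z=0, X=2, U=1) weight 1/192
  (Y=0, W=1, Z=0, X=2, U=2) weight 1/192
  (Y=0, W=1, Z=0, X=2, U=3) weight 1/192
  (Y=0, W=1, Z=0, X=2, U=4) weight 1/192
  (Y=0, W=1, Z=1, X=1, U=1) weight 1/192
  (Y=0, W=1, Z=1, X=1, U=2) weight 1/192
  (Y=0, W=1, Z=1, X=1, U=3) weight 1/192
  (Y=0, W=1, Z=1, X=1, U=4) weight 1/192
  … 64 more
Group by X:
  weight(X=1) = 23/176
  weight(X=2) = 21/88
Total weight = 23/176 + 21/88 = 65/176
P(X=1 | obs) = 23/176 / 65/176 = 23/65
P(X=2 | obs) = 21/88 / 65/176 = 42/65
argmax = 2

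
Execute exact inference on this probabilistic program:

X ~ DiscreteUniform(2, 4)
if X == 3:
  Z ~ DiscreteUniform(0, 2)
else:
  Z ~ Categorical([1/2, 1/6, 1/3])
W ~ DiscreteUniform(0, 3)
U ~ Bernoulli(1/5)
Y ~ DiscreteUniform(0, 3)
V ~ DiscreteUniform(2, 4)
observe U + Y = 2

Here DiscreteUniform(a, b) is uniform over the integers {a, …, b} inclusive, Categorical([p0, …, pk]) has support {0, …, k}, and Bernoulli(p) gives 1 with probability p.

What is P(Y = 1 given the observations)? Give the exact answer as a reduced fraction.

P(Y = 1 | obs) = 1/5

Enumerate traces; 216 have nonzero weight after conditioning:
  (X=2, Z=0, W=0, U=0, Y=2, V=2) weight 1/360
  (X=2, Z=0, W=0, U=0, Y=2, V=3) weight 1/360
  (X=2, Z=0, W=0, U=0, Y=2, V=4) weight 1/360
  (X=2, Z=0, W=0, U=1, Y=1, V=2) weight 1/1440
  (X=2, Z=0, W=0, U=1, Y=1, V=3) weight 1/1440
  (X=2, Z=0, W=0, U=1, Y=1, V=4) weight 1/1440
  (X=2, Z=0, W=1, U=0, Y=2, V=2) weight 1/360
  (X=2, Z=0, W=1, U=0, Y=2, V=3) weight 1/360
  … 208 more
Group by Y:
  weight(Y=1) = 1/20
  weight(Y=2) = 1/5
Total weight = 1/20 + 1/5 = 1/4
P(Y=1 | obs) = 1/20 / 1/4 = 1/5
P(Y=2 | obs) = 1/5 / 1/4 = 4/5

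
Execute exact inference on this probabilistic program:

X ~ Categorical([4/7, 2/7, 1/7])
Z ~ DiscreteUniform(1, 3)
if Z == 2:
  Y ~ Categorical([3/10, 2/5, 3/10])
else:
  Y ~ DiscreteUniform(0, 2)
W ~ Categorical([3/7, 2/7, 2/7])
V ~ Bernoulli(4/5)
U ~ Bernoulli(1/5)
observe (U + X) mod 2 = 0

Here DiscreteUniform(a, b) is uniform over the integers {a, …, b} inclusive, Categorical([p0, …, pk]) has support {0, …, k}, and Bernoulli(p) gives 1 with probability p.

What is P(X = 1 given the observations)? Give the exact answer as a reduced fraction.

P(X = 1 | obs) = 1/11

Enumerate traces; 162 have nonzero weight after conditioning:
  (X=0, Z=1, Y=0, W=0, V=0, U=0) weight 16/3675
  (X=0, Z=1, Y=0, W=0, V=1, U=0) weight 64/3675
  (X=0, Z=1, Y=0, W=1, V=0, U=0) weight 32/11025
  (X=0, Z=1, Y=0, W=1, V=1, U=0) weight 128/11025
  (X=0, Z=1, Y=0, W=2, V=0, U=0) weight 32/11025
  (X=0, Z=1, Y=0, W=2, V=1, U=0) weight 128/11025
  (X=0, Z=1, Y=1, W=0, V=0, U=0) weight 16/3675
  (X=0, Z=1, Y=1, W=0, V=1, U=0) weight 64/3675
  (X=1, Z=1, Y=0, W=0, V=0, U=1) weight 2/3675
  (X=2, Z=1, Y=0, W=0, V=0, U=0) weight 4/3675
  … 152 more
Group by X:
  weight(X=0) = 16/35
  weight(X=1) = 2/35
  weight(X=2) = 4/35
Total weight = 16/35 + 2/35 + 4/35 = 22/35
P(X=0 | obs) = 16/35 / 22/35 = 8/11
P(X=1 | obs) = 2/35 / 22/35 = 1/11
P(X=2 | obs) = 4/35 / 22/35 = 2/11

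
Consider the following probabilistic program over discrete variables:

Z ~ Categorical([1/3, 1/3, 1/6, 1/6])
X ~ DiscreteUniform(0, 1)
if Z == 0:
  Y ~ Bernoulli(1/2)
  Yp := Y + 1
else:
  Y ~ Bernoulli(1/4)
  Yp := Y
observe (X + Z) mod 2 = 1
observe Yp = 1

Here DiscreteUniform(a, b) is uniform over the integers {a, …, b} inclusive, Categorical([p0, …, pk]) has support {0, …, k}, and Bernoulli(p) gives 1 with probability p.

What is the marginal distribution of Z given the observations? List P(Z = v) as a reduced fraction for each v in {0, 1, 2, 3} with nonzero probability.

Enumerate traces; 4 have nonzero weight after conditioning:
  (Z=0, X=1, Y=0) weight 1/12
  (Z=1, X=0, Y=1) weight 1/24
  (Z=2, X=1, Y=1) weight 1/48
  (Z=3, X=0, Y=1) weight 1/48
Group by Z:
  weight(Z=0) = 1/12
  weight(Z=1) = 1/24
  weight(Z=2) = 1/48
  weight(Z=3) = 1/48
Total weight = 1/12 + 1/24 + 1/48 + 1/48 = 1/6
P(Z=0 | obs) = 1/12 / 1/6 = 1/2
P(Z=1 | obs) = 1/24 / 1/6 = 1/4
P(Z=2 | obs) = 1/48 / 1/6 = 1/8
P(Z=3 | obs) = 1/48 / 1/6 = 1/8

P(Z=0) = 1/2, P(Z=1) = 1/4, P(Z=2) = 1/8, P(Z=3) = 1/8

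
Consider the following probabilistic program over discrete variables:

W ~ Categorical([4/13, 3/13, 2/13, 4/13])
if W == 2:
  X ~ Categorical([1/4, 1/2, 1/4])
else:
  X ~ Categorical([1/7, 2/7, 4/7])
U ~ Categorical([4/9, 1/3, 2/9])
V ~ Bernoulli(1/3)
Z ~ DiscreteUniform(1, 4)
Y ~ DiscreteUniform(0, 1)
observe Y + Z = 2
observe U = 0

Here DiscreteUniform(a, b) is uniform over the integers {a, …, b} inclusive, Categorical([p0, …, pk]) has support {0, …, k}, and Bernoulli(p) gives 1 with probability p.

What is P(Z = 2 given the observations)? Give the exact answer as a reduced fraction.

P(Z = 2 | obs) = 1/2

Enumerate traces; 48 have nonzero weight after conditioning:
  (W=0, X=0, U=0, V=0, Z=1, Y=1) weight 4/2457
  (W=0, X=0, U=0, V=0, Z=2, Y=0) weight 4/2457
  (W=0, X=0, U=0, V=1, Z=1, Y=1) weight 2/2457
  (W=0, X=0, U=0, V=1, Z=2, Y=0) weight 2/2457
  (W=0, X=1, U=0, V=0, Z=1, Y=1) weight 8/2457
  (W=0, X=1, U=0, V=0, Z=2, Y=0) weight 8/2457
  (W=0, X=1, U=0, V=1, Z=1, Y=1) weight 4/2457
  (W=0, X=1, U=0, V=1, Z=2, Y=0) weight 4/2457
  … 40 more
Group by Z:
  weight(Z=1) = 1/18
  weight(Z=2) = 1/18
Total weight = 1/18 + 1/18 = 1/9
P(Z=1 | obs) = 1/18 / 1/9 = 1/2
P(Z=2 | obs) = 1/18 / 1/9 = 1/2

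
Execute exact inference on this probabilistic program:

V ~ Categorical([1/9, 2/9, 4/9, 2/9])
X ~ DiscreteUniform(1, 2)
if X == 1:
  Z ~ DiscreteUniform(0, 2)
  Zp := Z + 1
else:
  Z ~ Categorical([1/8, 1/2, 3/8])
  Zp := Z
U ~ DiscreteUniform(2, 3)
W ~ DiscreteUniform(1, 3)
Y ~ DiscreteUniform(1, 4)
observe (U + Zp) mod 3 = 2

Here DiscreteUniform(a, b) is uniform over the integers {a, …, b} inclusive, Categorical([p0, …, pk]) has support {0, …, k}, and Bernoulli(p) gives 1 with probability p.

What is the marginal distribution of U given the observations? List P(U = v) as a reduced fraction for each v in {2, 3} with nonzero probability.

P(U=2) = 11/28, P(U=3) = 17/28

Enumerate traces; 192 have nonzero weight after conditioning:
  (V=0, X=1, Z=1, U=3, W=1, Y=1) weight 1/1296
  (V=0, X=1, Z=1, U=3, W=1, Y=2) weight 1/1296
  (V=0, X=1, Z=1, U=3, W=1, Y=3) weight 1/1296
  (V=0, X=1, Z=1, U=3, W=1, Y=4) weight 1/1296
  (V=0, X=1, Z=1, U=3, W=2, Y=1) weight 1/1296
  (V=0, X=1, Z=1, U=3, W=2, Y=2) weight 1/1296
  (V=0, X=1, Z=1, U=3, W=2, Y=3) weight 1/1296
  (V=0, X=1, Z=1, U=3, W=2, Y=4) weight 1/1296
  (V=0, X=1, Z=2, U=2, W=1, Y=1) weight 1/1296
  … 183 more
Group by U:
  weight(U=2) = 11/96
  weight(U=3) = 17/96
Total weight = 11/96 + 17/96 = 7/24
P(U=2 | obs) = 11/96 / 7/24 = 11/28
P(U=3 | obs) = 17/96 / 7/24 = 17/28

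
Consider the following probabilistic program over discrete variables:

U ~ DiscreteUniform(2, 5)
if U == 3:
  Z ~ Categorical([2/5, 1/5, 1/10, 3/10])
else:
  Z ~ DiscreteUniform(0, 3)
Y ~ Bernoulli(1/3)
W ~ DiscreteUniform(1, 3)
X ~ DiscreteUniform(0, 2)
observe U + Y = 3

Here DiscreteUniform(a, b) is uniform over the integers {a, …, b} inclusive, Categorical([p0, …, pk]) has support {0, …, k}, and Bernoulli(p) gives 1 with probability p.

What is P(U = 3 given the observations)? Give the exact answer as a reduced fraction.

Enumerate traces; 72 have nonzero weight after conditioning:
  (U=2, Z=0, Y=1, W=1, X=0) weight 1/432
  (U=2, Z=0, Y=1, W=1, X=1) weight 1/432
  (U=2, Z=0, Y=1, W=1, X=2) weight 1/432
  (U=2, Z=0, Y=1, W=2, X=0) weight 1/432
  (U=2, Z=0, Y=1, W=2, X=1) weight 1/432
  (U=2, Z=0, Y=1, W=2, X=2) weight 1/432
  (U=2, Z=0, Y=1, W=3, X=0) weight 1/432
  (U=2, Z=0, Y=1, W=3, X=1) weight 1/432
  (U=3, Z=0, Y=0, W=1, X=0) weight 1/135
  … 63 more
Group by U:
  weight(U=2) = 1/12
  weight(U=3) = 1/6
Total weight = 1/12 + 1/6 = 1/4
P(U=2 | obs) = 1/12 / 1/4 = 1/3
P(U=3 | obs) = 1/6 / 1/4 = 2/3

P(U = 3 | obs) = 2/3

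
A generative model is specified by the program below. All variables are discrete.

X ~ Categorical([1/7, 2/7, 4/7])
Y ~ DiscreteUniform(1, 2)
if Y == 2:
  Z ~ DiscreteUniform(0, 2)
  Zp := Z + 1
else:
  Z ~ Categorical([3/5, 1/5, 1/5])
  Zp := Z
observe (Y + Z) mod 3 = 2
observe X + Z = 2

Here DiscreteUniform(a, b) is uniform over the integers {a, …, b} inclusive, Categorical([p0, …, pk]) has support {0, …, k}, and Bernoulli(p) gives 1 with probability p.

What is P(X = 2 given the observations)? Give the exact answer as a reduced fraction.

Enumerate traces; 2 have nonzero weight after conditioning:
  (X=1, Y=1, Z=1) weight 1/35
  (X=2, Y=2, Z=0) weight 2/21
Group by X:
  weight(X=1) = 1/35
  weight(X=2) = 2/21
Total weight = 1/35 + 2/21 = 13/105
P(X=1 | obs) = 1/35 / 13/105 = 3/13
P(X=2 | obs) = 2/21 / 13/105 = 10/13

P(X = 2 | obs) = 10/13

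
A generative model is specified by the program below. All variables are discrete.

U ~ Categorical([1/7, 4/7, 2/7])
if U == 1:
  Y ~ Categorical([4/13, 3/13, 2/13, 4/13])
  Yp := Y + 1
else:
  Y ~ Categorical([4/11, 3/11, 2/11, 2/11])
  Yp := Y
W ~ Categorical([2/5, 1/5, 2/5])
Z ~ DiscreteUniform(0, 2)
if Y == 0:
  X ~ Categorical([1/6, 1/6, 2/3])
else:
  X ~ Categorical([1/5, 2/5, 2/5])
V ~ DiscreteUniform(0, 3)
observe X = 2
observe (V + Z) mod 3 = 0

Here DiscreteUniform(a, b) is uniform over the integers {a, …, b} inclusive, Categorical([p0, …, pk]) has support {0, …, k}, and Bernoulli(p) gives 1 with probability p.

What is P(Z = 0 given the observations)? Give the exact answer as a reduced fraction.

Enumerate traces; 144 have nonzero weight after conditioning:
  (U=0, Y=0, W=0, Z=0, X=2, V=0) weight 4/3465
  (U=0, Y=0, W=0, Z=0, X=2, V=3) weight 4/3465
  (U=0, Y=0, W=0, Z=1, X=2, V=2) weight 4/3465
  (U=0, Y=0, W=0, Z=2, X=2, V=1) weight 4/3465
  (U=0, Y=0, W=1, Z=0, X=2, V=0) weight 2/3465
  (U=0, Y=0, W=1, Z=0, X=2, V=3) weight 2/3465
  (U=0, Y=0, W=1, Z=1, X=2, V=2) weight 2/3465
  (U=0, Y=0, W=1, Z=2, X=2, V=1) weight 2/3465
  … 136 more
Group by Z:
  weight(Z=0) = 3667/45045
  weight(Z=1) = 3667/90090
  weight(Z=2) = 3667/90090
Total weight = 3667/45045 + 3667/90090 + 3667/90090 = 7334/45045
P(Z=0 | obs) = 3667/45045 / 7334/45045 = 1/2
P(Z=1 | obs) = 3667/90090 / 7334/45045 = 1/4
P(Z=2 | obs) = 3667/90090 / 7334/45045 = 1/4

P(Z = 0 | obs) = 1/2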